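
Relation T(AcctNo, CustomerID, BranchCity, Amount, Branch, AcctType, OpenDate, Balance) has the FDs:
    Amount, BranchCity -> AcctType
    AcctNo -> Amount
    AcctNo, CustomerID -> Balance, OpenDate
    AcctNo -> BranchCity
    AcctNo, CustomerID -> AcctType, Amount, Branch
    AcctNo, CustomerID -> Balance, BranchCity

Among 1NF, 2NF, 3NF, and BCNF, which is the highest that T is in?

Candidate key: {AcctNo, CustomerID}. Prime attributes: {AcctNo, CustomerID}.
Amount, BranchCity -> AcctType breaks BCNF: {Amount, BranchCity}⁺ = {AcctType, Amount, BranchCity}, so {Amount, BranchCity} is not a superkey.
Amount, BranchCity -> AcctType determines the non-prime attribute {AcctType} from a non-superkey — 3NF is violated.
The proper key subset {AcctNo} of {AcctNo, CustomerID} determines non-prime {AcctType, Amount, BranchCity}, so the relation is not even in 2NF.

1NF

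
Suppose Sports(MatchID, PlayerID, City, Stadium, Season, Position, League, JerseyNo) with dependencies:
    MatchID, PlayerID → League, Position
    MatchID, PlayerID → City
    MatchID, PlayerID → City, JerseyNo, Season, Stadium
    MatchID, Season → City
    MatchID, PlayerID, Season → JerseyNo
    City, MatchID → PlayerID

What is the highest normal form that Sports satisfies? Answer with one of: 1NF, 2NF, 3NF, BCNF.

BCNF

Candidate keys: {City, MatchID}, {MatchID, PlayerID}, {MatchID, Season}. Prime attributes: {City, MatchID, PlayerID, Season}.
Each dependency's left side is a superkey — BCNF holds.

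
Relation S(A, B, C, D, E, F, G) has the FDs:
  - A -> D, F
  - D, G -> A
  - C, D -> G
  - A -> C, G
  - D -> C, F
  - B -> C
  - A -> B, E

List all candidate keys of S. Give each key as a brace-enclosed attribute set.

{A}, {D}

{A}⁺ = {A, B, C, D, E, F, G} — all of the relation — so {A} is a candidate key.
{D}⁺ = {A, B, C, D, E, F, G} — all of the relation — so {D} is a candidate key.
No proper subset of any of these is a key, and no other minimal superkey exists.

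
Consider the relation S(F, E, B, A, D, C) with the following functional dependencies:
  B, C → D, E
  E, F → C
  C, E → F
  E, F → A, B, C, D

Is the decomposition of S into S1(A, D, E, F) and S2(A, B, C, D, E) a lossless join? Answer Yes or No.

No

The shared attributes are {A, D, E} and {A, D, E}⁺ = {A, D, E}.
S1 ⊄ {A, D, E} and S2 ⊄ {A, D, E}, so the split is lossy.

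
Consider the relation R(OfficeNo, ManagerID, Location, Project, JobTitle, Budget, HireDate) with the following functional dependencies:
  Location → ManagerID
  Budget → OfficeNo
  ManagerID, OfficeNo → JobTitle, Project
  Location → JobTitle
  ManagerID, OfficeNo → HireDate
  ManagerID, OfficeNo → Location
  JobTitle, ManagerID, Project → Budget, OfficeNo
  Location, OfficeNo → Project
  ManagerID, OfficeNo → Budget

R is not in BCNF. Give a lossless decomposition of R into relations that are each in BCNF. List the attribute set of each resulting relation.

{Budget, HireDate, Location, Project}; {Budget, OfficeNo}; {JobTitle, Location, ManagerID}

Candidate keys of the original relation: {Budget, Location}, {Budget, ManagerID}, {JobTitle, ManagerID, Project}, {Location, OfficeNo}, {Location, Project}, {ManagerID, OfficeNo}.
{Budget, HireDate, JobTitle, Location, ManagerID, OfficeNo, Project}: {Location} determines {JobTitle, Location, ManagerID} here but is not a superkey — split on Location → JobTitle, ManagerID, giving {JobTitle, Location, ManagerID} and {Budget, HireDate, Location, OfficeNo, Project}.
{JobTitle, Location, ManagerID} is in BCNF.
{Budget, HireDate, Location, OfficeNo, Project}: {Budget} determines {Budget, OfficeNo} here but is not a superkey — split on Budget → OfficeNo, giving {Budget, OfficeNo} and {Budget, HireDate, Location, Project}.
{Budget, OfficeNo} is in BCNF.
{Budget, HireDate, Location, Project} is in BCNF.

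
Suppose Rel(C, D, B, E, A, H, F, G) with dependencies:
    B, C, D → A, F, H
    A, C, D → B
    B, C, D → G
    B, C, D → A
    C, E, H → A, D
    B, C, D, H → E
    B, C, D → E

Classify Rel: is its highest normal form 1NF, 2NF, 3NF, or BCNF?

Candidate keys: {A, C, D}, {B, C, D}, {C, E, H}. Prime attributes: {A, B, C, D, E, H}.
The left-hand side of every FD is a superkey, so BCNF is satisfied.

BCNF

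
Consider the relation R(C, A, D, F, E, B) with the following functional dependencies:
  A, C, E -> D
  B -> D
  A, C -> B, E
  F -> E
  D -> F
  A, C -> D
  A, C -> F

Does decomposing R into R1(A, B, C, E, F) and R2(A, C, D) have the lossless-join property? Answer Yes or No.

R1 ∩ R2 = {A, C}; its closure under F is {A, B, C, D, E, F}.
Since R1 ⊆ {A, B, C, D, E, F}, the intersection is a superkey of R1; the decomposition is lossless.

Yes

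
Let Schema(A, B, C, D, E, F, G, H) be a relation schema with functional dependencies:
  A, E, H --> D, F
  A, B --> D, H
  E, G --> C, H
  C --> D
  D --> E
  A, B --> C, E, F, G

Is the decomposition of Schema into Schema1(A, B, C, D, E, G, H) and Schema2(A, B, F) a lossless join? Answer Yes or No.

Yes

The shared attributes are {A, B} and {A, B}⁺ = {A, B, C, D, E, F, G, H}.
Since Schema1 ⊆ {A, B, C, D, E, F, G, H}, the intersection is a superkey of Schema1; the decomposition is lossless.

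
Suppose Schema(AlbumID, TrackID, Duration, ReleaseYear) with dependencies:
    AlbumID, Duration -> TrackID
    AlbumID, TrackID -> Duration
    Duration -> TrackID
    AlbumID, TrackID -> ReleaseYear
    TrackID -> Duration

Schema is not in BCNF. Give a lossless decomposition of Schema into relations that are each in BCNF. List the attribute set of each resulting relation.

{AlbumID, Duration, ReleaseYear}; {Duration, TrackID}

Candidate keys of the original relation: {AlbumID, Duration}, {AlbumID, TrackID}.
{AlbumID, Duration, ReleaseYear, TrackID}: {Duration} determines {Duration, TrackID} here but is not a superkey — split on Duration -> TrackID, giving {Duration, TrackID} and {AlbumID, Duration, ReleaseYear}.
{Duration, TrackID}: every determinant is a superkey — BCNF.
{AlbumID, Duration, ReleaseYear}: every determinant is a superkey — BCNF.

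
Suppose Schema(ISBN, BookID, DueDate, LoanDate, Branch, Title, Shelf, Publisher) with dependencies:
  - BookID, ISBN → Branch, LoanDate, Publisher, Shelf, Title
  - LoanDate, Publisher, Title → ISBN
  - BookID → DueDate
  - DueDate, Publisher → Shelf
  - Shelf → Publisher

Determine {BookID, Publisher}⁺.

{BookID, DueDate, Publisher, Shelf}

Start with {BookID, Publisher}.
BookID → DueDate applies; add {DueDate} → now {BookID, DueDate, Publisher}.
DueDate, Publisher → Shelf applies; add {Shelf} → now {BookID, DueDate, Publisher, Shelf}.
No further FD applies.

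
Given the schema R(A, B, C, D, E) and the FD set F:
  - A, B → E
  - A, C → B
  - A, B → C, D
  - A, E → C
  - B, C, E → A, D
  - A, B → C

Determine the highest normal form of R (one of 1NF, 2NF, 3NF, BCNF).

BCNF

Candidate keys: {A, B}, {A, C}, {A, E}, {B, C, E}. Prime attributes: {A, B, C, E}.
Every FD has a superkey on the left, so the relation is in BCNF.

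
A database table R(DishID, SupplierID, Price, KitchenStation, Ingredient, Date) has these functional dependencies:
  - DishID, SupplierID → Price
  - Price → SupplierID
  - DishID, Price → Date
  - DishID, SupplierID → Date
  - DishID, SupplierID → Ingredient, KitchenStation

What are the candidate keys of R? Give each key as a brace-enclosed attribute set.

{DishID, Price}, {DishID, SupplierID}

{DishID} never appears on the right of any FD, so every key must include it.
{DishID, Price}⁺ = {Date, DishID, Ingredient, KitchenStation, Price, SupplierID}, which is every attribute, so {DishID, Price} is a candidate key.
{DishID, SupplierID}⁺ = {Date, DishID, Ingredient, KitchenStation, Price, SupplierID}, which is every attribute, so {DishID, SupplierID} is a candidate key.
Any other superkey properly contains one of these, so there are no further candidate keys.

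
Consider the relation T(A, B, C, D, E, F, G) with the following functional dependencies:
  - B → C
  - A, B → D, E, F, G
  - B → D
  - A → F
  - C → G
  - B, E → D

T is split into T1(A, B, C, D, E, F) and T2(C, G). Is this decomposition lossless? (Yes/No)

Yes

The shared attributes are {C} and {C}⁺ = {C, G}.
Since T2 ⊆ {C, G}, the intersection is a superkey of T2; the decomposition is lossless.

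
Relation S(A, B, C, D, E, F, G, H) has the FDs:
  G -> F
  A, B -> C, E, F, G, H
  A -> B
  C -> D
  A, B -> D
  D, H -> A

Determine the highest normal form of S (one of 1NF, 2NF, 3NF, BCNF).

Candidate keys: {A}, {C, H}, {D, H}. Prime attributes: {A, C, D, H}.
G -> F: {G}⁺ = {F, G}, which is not all of the attributes, so the left side is not a superkey — BCNF is violated.
Because {F} is non-prime and the left side of G -> F is not a superkey, the relation is not in 3NF.
Checking every proper subset of each key, none determines a non-prime attribute — 2NF is satisfied.

2NF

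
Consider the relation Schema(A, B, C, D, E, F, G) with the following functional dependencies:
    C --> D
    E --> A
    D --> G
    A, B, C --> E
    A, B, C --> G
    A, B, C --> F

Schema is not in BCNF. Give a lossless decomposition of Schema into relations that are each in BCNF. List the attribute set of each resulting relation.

{A, E}; {B, C, E, F}; {C, D}; {D, G}

Candidate keys of the original relation: {A, B, C}, {B, C, E}.
Within {A, B, C, D, E, F, G}: {C}⁺ ∩ {A, B, C, D, E, F, G} = {C, D, G}, not the whole set, so C --> D, G violates BCNF; decompose into {C, D, G} and {A, B, C, E, F}.
Within {C, D, G}: {D}⁺ ∩ {C, D, G} = {D, G}, not the whole set, so D --> G violates BCNF; decompose into {D, G} and {C, D}.
{D, G} has no BCNF violation.
{C, D} has no BCNF violation.
Within {A, B, C, E, F}: {E}⁺ ∩ {A, B, C, E, F} = {A, E}, not the whole set, so E --> A violates BCNF; decompose into {A, E} and {B, C, E, F}.
{A, E} has no BCNF violation.
{B, C, E, F} has no BCNF violation.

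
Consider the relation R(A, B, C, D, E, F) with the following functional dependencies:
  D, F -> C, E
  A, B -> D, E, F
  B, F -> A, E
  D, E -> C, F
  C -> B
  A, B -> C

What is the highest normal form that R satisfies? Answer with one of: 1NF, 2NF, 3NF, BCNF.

3NF

Candidate keys: {A, B}, {A, C}, {B, F}, {C, F}, {D, E}, {D, F}. Prime attributes: {A, B, C, D, E, F}.
C -> B: {C}⁺ = {B, C}, which is not all of the attributes, so the left side is not a superkey — BCNF is violated.
Since {B} ⊆ prime attributes and every other non-superkey FD also has a prime right side, the schema is in 3NF.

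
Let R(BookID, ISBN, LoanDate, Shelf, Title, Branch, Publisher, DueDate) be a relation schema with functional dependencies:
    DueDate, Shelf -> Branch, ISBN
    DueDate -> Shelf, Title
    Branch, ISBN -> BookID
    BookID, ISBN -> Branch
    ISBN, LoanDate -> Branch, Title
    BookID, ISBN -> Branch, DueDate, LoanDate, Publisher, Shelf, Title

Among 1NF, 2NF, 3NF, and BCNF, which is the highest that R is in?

BCNF

Candidate keys: {BookID, ISBN}, {Branch, ISBN}, {DueDate}, {ISBN, LoanDate}. Prime attributes: {BookID, Branch, DueDate, ISBN, LoanDate}.
Each dependency's left side is a superkey — BCNF holds.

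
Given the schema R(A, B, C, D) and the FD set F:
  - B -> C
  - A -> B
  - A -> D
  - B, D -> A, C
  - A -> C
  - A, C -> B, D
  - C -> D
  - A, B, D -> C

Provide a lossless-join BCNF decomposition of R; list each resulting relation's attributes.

{A, B, C}; {C, D}

Candidate keys of the original relation: {A}, {B}.
{A, B, C, D}: {C} determines {C, D} here but is not a superkey — split on C -> D, giving {C, D} and {A, B, C}.
{C, D} has no BCNF violation.
{A, B, C} has no BCNF violation.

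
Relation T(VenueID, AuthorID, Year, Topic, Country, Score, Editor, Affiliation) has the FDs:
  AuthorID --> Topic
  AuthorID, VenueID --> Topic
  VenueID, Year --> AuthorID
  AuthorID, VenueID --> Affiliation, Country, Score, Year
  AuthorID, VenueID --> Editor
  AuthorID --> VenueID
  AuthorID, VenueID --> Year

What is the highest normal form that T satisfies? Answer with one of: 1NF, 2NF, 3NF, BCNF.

BCNF

Candidate keys: {AuthorID}, {VenueID, Year}. Prime attributes: {AuthorID, VenueID, Year}.
Every FD has a superkey on the left, so the relation is in BCNF.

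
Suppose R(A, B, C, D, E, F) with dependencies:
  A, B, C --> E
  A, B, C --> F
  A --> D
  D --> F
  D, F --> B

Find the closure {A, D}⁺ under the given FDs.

{A, B, D, F}

Start with {A, D}.
D --> F applies; add {F} → now {A, D, F}.
D, F --> B applies; add {B} → now {A, B, D, F}.
No further FD applies.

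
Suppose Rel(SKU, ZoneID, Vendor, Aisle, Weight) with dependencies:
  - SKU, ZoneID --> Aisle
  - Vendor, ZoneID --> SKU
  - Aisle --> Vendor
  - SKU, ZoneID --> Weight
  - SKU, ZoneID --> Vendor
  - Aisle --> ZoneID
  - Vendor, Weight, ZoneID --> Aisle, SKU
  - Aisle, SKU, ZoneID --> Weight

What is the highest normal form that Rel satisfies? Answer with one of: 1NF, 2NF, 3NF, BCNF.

BCNF

Candidate keys: {Aisle}, {SKU, ZoneID}, {Vendor, ZoneID}. Prime attributes: {Aisle, SKU, Vendor, ZoneID}.
Each dependency's left side is a superkey — BCNF holds.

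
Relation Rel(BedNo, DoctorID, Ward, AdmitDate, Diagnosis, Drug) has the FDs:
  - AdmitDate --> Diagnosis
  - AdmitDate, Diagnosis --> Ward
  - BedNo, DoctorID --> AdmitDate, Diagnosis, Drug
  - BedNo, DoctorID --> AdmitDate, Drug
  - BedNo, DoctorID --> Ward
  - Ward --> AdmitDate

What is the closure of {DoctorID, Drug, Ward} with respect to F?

{AdmitDate, Diagnosis, DoctorID, Drug, Ward}

Start with {DoctorID, Drug, Ward}.
Ward --> AdmitDate applies; add {AdmitDate} → now {AdmitDate, DoctorID, Drug, Ward}.
AdmitDate --> Diagnosis applies; add {Diagnosis} → now {AdmitDate, Diagnosis, DoctorID, Drug, Ward}.
No further FD applies.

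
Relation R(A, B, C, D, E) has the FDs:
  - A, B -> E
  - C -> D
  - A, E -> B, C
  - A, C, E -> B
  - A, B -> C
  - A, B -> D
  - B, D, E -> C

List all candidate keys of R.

{A, B}, {A, E}

Attributes never on any right-hand side: {A} — every candidate key must contain it.
{A, B} is a candidate key since {A, B}⁺ = {A, B, C, D, E} covers every attribute.
{A, E} is a candidate key since {A, E}⁺ = {A, B, C, D, E} covers every attribute.
No proper subset of any of these is a key, and no other minimal superkey exists.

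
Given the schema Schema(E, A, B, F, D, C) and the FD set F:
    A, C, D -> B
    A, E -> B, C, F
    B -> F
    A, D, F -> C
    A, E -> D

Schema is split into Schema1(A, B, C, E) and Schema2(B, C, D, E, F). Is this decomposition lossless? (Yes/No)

Common attributes: {B, C, E}; their closure is {B, C, E, F}.
Schema1 ⊄ {B, C, E, F} and Schema2 ⊄ {B, C, E, F}, so the split is lossy.

No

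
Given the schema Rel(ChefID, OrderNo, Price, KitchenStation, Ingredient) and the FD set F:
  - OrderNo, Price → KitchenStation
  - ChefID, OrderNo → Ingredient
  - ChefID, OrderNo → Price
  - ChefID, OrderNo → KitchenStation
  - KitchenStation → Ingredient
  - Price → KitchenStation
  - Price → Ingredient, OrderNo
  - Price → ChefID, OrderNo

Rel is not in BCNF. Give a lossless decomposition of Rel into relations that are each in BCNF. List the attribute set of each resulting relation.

{ChefID, KitchenStation, OrderNo, Price}; {Ingredient, KitchenStation}

Candidate keys of the original relation: {ChefID, OrderNo}, {Price}.
In {ChefID, Ingredient, KitchenStation, OrderNo, Price}, {KitchenStation} is not a superkey ({KitchenStation}⁺ restricted to this set is {Ingredient, KitchenStation}), so split on KitchenStation → Ingredient into {Ingredient, KitchenStation} and {ChefID, KitchenStation, OrderNo, Price}.
{Ingredient, KitchenStation} has no BCNF violation.
{ChefID, KitchenStation, OrderNo, Price} has no BCNF violation.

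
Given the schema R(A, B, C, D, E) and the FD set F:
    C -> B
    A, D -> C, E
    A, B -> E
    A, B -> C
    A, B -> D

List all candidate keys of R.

{A, B}, {A, C}, {A, D}

Attributes never on any right-hand side: {A} — every candidate key must contain it.
Closure of {A, B} is {A, B, C, D, E}, the whole schema; {A, B} is a candidate key.
Closure of {A, C} is {A, B, C, D, E}, the whole schema; {A, C} is a candidate key.
Closure of {A, D} is {A, B, C, D, E}, the whole schema; {A, D} is a candidate key.
No proper subset of any of these is a key, and no other minimal superkey exists.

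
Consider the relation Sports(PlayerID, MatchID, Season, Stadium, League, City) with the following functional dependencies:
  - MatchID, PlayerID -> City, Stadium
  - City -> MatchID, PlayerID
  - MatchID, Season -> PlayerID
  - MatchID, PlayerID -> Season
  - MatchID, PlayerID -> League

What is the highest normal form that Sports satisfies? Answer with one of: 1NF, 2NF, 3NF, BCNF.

Candidate keys: {City}, {MatchID, PlayerID}, {MatchID, Season}. Prime attributes: {City, MatchID, PlayerID, Season}.
Every FD has a superkey on the left, so the relation is in BCNF.

BCNF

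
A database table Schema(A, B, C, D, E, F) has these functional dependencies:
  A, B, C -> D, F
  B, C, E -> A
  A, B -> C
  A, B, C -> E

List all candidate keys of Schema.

{A, B}, {B, C, E}

{B} never appears on the right of any FD, so every key must include it.
Closure of {A, B} is {A, B, C, D, E, F}, the whole schema; {A, B} is a candidate key.
Closure of {B, C, E} is {A, B, C, D, E, F}, the whole schema; {B, C, E} is a candidate key.
No proper subset of any of these is a key, and no other minimal superkey exists.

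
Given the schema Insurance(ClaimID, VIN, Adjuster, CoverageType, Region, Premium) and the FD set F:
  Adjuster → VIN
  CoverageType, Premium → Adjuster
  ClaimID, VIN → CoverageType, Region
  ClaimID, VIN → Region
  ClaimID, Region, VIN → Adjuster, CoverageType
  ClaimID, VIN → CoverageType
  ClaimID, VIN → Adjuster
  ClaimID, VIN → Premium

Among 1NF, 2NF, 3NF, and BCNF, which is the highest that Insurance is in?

3NF

Candidate keys: {Adjuster, ClaimID}, {ClaimID, CoverageType, Premium}, {ClaimID, VIN}. Prime attributes: {Adjuster, ClaimID, CoverageType, Premium, VIN}.
Adjuster → VIN breaks BCNF: {Adjuster}⁺ = {Adjuster, VIN}, so {Adjuster} is not a superkey.
But every attribute on its right side ({VIN}) is prime, and the same holds for every other non-superkey FD, so 3NF still holds.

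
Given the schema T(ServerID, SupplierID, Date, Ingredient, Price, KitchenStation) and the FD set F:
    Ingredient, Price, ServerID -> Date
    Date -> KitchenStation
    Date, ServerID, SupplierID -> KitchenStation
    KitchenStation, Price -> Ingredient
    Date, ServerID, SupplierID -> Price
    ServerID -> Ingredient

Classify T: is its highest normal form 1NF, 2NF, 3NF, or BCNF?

Candidate keys: {Date, ServerID, SupplierID}, {Price, ServerID, SupplierID}. Prime attributes: {Date, Price, ServerID, SupplierID}.
Ingredient, Price, ServerID -> Date: {Ingredient, Price, ServerID}⁺ = {Date, Ingredient, KitchenStation, Price, ServerID}, which is not all of the attributes, so the left side is not a superkey — BCNF is violated.
Date -> KitchenStation has non-prime {KitchenStation} on the right and a non-superkey on the left, so 3NF fails.
Since {Date} ⊂ {Date, ServerID, SupplierID} and {Date}⁺ ⊇ {KitchenStation} with {KitchenStation} non-prime, there is a partial dependency; 2NF fails.

1NF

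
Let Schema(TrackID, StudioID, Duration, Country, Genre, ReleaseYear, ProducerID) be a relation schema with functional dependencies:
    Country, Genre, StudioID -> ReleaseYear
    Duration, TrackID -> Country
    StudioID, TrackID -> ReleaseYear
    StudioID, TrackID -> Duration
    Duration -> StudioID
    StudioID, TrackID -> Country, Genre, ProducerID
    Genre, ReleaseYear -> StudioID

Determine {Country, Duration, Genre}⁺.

{Country, Duration, Genre, ReleaseYear, StudioID}

Start with {Country, Duration, Genre}.
Duration -> StudioID applies; add {StudioID} → now {Country, Duration, Genre, StudioID}.
Country, Genre, StudioID -> ReleaseYear applies; add {ReleaseYear} → now {Country, Duration, Genre, ReleaseYear, StudioID}.
No further FD applies.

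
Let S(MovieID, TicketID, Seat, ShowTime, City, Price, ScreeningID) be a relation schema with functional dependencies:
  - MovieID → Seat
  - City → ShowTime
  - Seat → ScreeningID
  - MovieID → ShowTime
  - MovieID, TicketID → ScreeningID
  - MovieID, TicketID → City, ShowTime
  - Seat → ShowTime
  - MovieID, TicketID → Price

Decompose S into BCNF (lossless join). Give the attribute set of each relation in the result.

{City, MovieID, Price, TicketID}; {MovieID, Seat}; {ScreeningID, Seat, ShowTime}

Candidate key of the original relation: {MovieID, TicketID}.
{City, MovieID, Price, ScreeningID, Seat, ShowTime, TicketID}: {MovieID} determines {MovieID, ScreeningID, Seat, ShowTime} here but is not a superkey — split on MovieID → ScreeningID, Seat, ShowTime, giving {MovieID, ScreeningID, Seat, ShowTime} and {City, MovieID, Price, TicketID}.
{MovieID, ScreeningID, Seat, ShowTime}: {Seat} determines {ScreeningID, Seat, ShowTime} here but is not a superkey — split on Seat → ScreeningID, ShowTime, giving {ScreeningID, Seat, ShowTime} and {MovieID, Seat}.
{ScreeningID, Seat, ShowTime}: every determinant is a superkey — BCNF.
{MovieID, Seat}: every determinant is a superkey — BCNF.
{City, MovieID, Price, TicketID}: every determinant is a superkey — BCNF.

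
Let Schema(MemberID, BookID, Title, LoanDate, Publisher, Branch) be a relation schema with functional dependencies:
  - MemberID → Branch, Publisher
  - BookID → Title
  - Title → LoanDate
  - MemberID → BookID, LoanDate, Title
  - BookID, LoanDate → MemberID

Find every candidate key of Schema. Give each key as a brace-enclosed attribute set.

{BookID}, {MemberID}

{BookID}⁺ = {BookID, Branch, LoanDate, MemberID, Publisher, Title}, which is every attribute, so {BookID} is a candidate key.
{MemberID}⁺ = {BookID, Branch, LoanDate, MemberID, Publisher, Title}, which is every attribute, so {MemberID} is a candidate key.
Any other superkey properly contains one of these, so there are no further candidate keys.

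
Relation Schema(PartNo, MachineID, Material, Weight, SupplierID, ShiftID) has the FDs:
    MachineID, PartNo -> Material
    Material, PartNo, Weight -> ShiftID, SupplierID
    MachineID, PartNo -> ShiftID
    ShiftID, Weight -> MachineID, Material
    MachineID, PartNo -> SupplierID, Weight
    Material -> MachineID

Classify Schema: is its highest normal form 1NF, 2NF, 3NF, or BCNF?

3NF

Candidate keys: {MachineID, PartNo}, {Material, PartNo}, {PartNo, ShiftID, Weight}. Prime attributes: {MachineID, Material, PartNo, ShiftID, Weight}.
ShiftID, Weight -> MachineID, Material: {ShiftID, Weight}⁺ = {MachineID, Material, ShiftID, Weight}, which is not all of the attributes, so the left side is not a superkey — BCNF is violated.
But every attribute on its right side ({MachineID, Material}) is prime, and the same holds for every other non-superkey FD, so 3NF still holds.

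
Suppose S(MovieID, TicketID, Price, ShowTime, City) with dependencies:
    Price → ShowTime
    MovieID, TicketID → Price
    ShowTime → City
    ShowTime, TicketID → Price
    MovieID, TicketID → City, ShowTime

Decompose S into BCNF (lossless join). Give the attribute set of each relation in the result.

Candidate key of the original relation: {MovieID, TicketID}.
{City, MovieID, Price, ShowTime, TicketID}: {Price} determines {City, Price, ShowTime} here but is not a superkey — split on Price → City, ShowTime, giving {City, Price, ShowTime} and {MovieID, Price, TicketID}.
{City, Price, ShowTime}: {ShowTime} determines {City, ShowTime} here but is not a superkey — split on ShowTime → City, giving {City, ShowTime} and {Price, ShowTime}.
{City, ShowTime}: every determinant is a superkey — BCNF.
{Price, ShowTime}: every determinant is a superkey — BCNF.
{MovieID, Price, TicketID}: every determinant is a superkey — BCNF.

{City, ShowTime}; {MovieID, Price, TicketID}; {Price, ShowTime}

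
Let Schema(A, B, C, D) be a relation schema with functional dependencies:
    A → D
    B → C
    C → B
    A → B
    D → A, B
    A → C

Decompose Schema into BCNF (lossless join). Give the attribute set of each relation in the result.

{A, B, D}; {B, C}

Candidate keys of the original relation: {A}, {D}.
In {A, B, C, D}, {B} is not a superkey ({B}⁺ restricted to this set is {B, C}), so split on B → C into {B, C} and {A, B, D}.
{B, C} has no BCNF violation.
{A, B, D} has no BCNF violation.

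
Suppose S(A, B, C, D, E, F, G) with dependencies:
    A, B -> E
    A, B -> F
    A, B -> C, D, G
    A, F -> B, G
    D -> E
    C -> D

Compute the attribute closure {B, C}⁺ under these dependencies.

{B, C, D, E}

Start with {B, C}.
C -> D applies; add {D} → now {B, C, D}.
D -> E applies; add {E} → now {B, C, D, E}.
No further FD applies.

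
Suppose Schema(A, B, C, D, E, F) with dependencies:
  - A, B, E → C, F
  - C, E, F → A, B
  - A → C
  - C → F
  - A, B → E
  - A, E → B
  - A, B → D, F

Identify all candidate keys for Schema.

{A, B}, {A, E}, {C, E}

{A, B}⁺ = {A, B, C, D, E, F} — all of the relation — so {A, B} is a candidate key.
{A, E}⁺ = {A, B, C, D, E, F} — all of the relation — so {A, E} is a candidate key.
{C, E}⁺ = {A, B, C, D, E, F} — all of the relation — so {C, E} is a candidate key.
These are minimal and exhaustive — every other superkey contains one of them.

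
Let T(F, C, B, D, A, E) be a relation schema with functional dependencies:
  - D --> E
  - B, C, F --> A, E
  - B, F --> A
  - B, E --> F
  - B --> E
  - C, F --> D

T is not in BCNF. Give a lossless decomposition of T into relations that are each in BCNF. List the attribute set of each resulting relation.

{A, B, F}; {B, C, D}; {D, E}

Candidate key of the original relation: {B, C}.
In {A, B, C, D, E, F}, {D} is not a superkey ({D}⁺ restricted to this set is {D, E}), so split on D --> E into {D, E} and {A, B, C, D, F}.
{D, E}: every determinant is a superkey — BCNF.
In {A, B, C, D, F}, {B, F} is not a superkey ({B, F}⁺ restricted to this set is {A, B, F}), so split on B, F --> A into {A, B, F} and {B, C, D, F}.
{A, B, F}: every determinant is a superkey — BCNF.
In {B, C, D, F}, {B} is not a superkey ({B}⁺ restricted to this set is {B, F}), so split on B --> F into {B, F} and {B, C, D}.
{B, F}: every determinant is a superkey — BCNF.
{B, C, D}: every determinant is a superkey — BCNF.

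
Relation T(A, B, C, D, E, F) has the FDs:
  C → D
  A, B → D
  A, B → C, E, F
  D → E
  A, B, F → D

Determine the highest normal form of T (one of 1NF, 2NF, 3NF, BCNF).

2NF

Candidate key: {A, B}. Prime attributes: {A, B}.
C → D breaks BCNF: {C}⁺ = {C, D, E}, so {C} is not a superkey.
C → D determines the non-prime attribute {D} from a non-superkey — 3NF is violated.
Checking every proper subset of each key, none determines a non-prime attribute — 2NF is satisfied.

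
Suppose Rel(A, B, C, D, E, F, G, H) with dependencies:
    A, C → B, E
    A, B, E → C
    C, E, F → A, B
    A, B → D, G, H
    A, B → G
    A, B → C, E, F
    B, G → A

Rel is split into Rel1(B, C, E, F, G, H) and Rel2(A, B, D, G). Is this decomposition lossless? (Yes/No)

Yes

The shared attributes are {B, G} and {B, G}⁺ = {A, B, C, D, E, F, G, H}.
Rel1 is contained in that closure, so Rel1 ∩ Rel2 → Rel1 holds and the join is lossless.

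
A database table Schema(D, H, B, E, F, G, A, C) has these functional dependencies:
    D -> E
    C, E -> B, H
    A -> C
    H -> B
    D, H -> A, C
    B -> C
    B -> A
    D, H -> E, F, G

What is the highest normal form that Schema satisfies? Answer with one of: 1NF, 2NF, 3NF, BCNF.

1NF

Candidate keys: {A, D}, {B, D}, {C, D}, {D, H}. Prime attributes: {A, B, C, D, H}.
D -> E breaks BCNF: {D}⁺ = {D, E}, so {D} is not a superkey.
D -> E determines the non-prime attribute {E} from a non-superkey — 3NF is violated.
The proper key subset {D} of {A, D} determines non-prime {E}, so the relation is not even in 2NF.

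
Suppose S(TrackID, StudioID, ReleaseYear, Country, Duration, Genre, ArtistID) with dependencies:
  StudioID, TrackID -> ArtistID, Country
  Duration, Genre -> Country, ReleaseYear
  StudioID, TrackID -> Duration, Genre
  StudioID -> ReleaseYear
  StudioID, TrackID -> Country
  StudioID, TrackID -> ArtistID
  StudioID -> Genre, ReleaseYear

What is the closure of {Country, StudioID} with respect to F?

{Country, Genre, ReleaseYear, StudioID}

Start with {Country, StudioID}.
StudioID -> ReleaseYear applies; add {ReleaseYear} → now {Country, ReleaseYear, StudioID}.
StudioID -> Genre, ReleaseYear applies; add {Genre} → now {Country, Genre, ReleaseYear, StudioID}.
No further FD applies.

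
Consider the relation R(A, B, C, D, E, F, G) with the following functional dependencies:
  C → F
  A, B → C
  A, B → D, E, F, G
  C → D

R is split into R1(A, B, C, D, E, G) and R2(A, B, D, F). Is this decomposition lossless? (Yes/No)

Common attributes: {A, B, D}; their closure is {A, B, C, D, E, F, G}.
This includes all of R1, so the common attributes are a superkey of R1 — the join is lossless.

Yes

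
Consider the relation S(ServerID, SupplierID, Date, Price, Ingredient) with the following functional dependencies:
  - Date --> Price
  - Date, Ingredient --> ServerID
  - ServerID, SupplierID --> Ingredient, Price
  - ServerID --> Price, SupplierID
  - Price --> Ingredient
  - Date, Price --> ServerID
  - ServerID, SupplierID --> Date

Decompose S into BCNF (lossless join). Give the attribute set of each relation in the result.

Candidate keys of the original relation: {Date}, {ServerID}.
In {Date, Ingredient, Price, ServerID, SupplierID}, {Price} is not a superkey ({Price}⁺ restricted to this set is {Ingredient, Price}), so split on Price --> Ingredient into {Ingredient, Price} and {Date, Price, ServerID, SupplierID}.
{Ingredient, Price}: every determinant is a superkey — BCNF.
{Date, Price, ServerID, SupplierID}: every determinant is a superkey — BCNF.

{Date, Price, ServerID, SupplierID}; {Ingredient, Price}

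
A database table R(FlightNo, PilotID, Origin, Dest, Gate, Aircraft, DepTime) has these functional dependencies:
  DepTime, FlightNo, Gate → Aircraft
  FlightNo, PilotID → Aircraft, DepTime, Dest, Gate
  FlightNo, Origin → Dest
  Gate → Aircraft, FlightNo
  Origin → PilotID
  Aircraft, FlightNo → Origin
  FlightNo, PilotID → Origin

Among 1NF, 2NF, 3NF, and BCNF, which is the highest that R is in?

Candidate keys: {Aircraft, FlightNo}, {FlightNo, Origin}, {FlightNo, PilotID}, {Gate}. Prime attributes: {Aircraft, FlightNo, Gate, Origin, PilotID}.
Origin → PilotID: {Origin}⁺ = {Origin, PilotID}, which is not all of the attributes, so the left side is not a superkey — BCNF is violated.
Its right-hand attributes {PilotID} are all prime, as are those of every other non-superkey FD — the relation is in 3NF.

3NF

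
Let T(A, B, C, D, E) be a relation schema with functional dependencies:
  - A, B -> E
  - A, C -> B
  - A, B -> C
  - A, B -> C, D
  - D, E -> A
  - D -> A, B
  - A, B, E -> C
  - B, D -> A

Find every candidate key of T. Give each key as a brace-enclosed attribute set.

{A, B}, {A, C}, {D}

{D} is a candidate key since {D}⁺ = {A, B, C, D, E} covers every attribute.
{A, B} is a candidate key since {A, B}⁺ = {A, B, C, D, E} covers every attribute.
{A, C} is a candidate key since {A, C}⁺ = {A, B, C, D, E} covers every attribute.
Any other superkey properly contains one of these, so there are no further candidate keys.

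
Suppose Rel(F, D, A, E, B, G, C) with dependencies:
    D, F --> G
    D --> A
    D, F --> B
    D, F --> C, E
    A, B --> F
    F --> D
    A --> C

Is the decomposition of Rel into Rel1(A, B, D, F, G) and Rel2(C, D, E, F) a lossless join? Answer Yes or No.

The shared attributes are {D, F} and {D, F}⁺ = {A, B, C, D, E, F, G}.
This includes all of Rel1, so the common attributes are a superkey of Rel1 — the join is lossless.

Yes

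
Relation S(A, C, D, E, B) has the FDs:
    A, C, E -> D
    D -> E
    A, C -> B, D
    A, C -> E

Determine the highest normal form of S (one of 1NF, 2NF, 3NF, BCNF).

Candidate key: {A, C}. Prime attributes: {A, C}.
D -> E breaks BCNF: {D}⁺ = {D, E}, so {D} is not a superkey.
Because {E} is non-prime and the left side of D -> E is not a superkey, the relation is not in 3NF.
No non-prime attribute depends on a proper subset of any candidate key, so 2NF holds.

2NF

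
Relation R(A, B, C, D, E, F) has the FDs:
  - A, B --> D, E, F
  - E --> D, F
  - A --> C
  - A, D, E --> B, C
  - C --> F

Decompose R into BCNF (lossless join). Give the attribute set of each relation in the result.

{A, B, E}; {A, C}; {D, E, F}

Candidate keys of the original relation: {A, B}, {A, E}.
In {A, B, C, D, E, F}, {E} is not a superkey ({E}⁺ restricted to this set is {D, E, F}), so split on E --> D, F into {D, E, F} and {A, B, C, E}.
{D, E, F} is in BCNF.
In {A, B, C, E}, {A} is not a superkey ({A}⁺ restricted to this set is {A, C}), so split on A --> C into {A, C} and {A, B, E}.
{A, C} is in BCNF.
{A, B, E} is in BCNF.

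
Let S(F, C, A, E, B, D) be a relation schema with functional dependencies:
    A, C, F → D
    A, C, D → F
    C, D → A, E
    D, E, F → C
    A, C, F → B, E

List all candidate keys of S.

{A, C, F}, {C, D}, {D, E, F}

{C, D}⁺ = {A, B, C, D, E, F} — all of the relation — so {C, D} is a candidate key.
{A, C, F}⁺ = {A, B, C, D, E, F} — all of the relation — so {A, C, F} is a candidate key.
{D, E, F}⁺ = {A, B, C, D, E, F} — all of the relation — so {D, E, F} is a candidate key.
No proper subset of any of these is a key, and no other minimal superkey exists.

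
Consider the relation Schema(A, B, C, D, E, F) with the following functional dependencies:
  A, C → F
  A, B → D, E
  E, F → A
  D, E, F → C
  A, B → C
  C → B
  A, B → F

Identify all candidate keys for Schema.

{A, B}⁺ = {A, B, C, D, E, F}, which is every attribute, so {A, B} is a candidate key.
{A, C}⁺ = {A, B, C, D, E, F}, which is every attribute, so {A, C} is a candidate key.
{B, E, F}⁺ = {A, B, C, D, E, F}, which is every attribute, so {B, E, F} is a candidate key.
{C, E, F}⁺ = {A, B, C, D, E, F}, which is every attribute, so {C, E, F} is a candidate key.
{D, E, F}⁺ = {A, B, C, D, E, F}, which is every attribute, so {D, E, F} is a candidate key.
Any other superkey properly contains one of these, so there are no further candidate keys.

{A, B}, {A, C}, {B, E, F}, {C, E, F}, {D, E, F}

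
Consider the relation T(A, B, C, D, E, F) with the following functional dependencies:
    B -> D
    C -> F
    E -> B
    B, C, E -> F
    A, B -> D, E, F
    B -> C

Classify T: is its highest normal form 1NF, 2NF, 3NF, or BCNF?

Candidate keys: {A, B}, {A, E}. Prime attributes: {A, B, E}.
B -> D breaks BCNF: {B}⁺ = {B, C, D, F}, so {B} is not a superkey.
B -> D determines the non-prime attribute {D} from a non-superkey — 3NF is violated.
Since {B} ⊂ {A, B} and {B}⁺ ⊇ {C, D, F} with {C, D, F} non-prime, there is a partial dependency; 2NF fails.

1NF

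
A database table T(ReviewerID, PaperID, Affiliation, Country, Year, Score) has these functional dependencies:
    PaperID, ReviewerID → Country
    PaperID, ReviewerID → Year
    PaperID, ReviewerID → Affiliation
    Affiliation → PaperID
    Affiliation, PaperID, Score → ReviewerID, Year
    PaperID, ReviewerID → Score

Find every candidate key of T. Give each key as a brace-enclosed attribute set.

{Affiliation, ReviewerID}, {Affiliation, Score}, {PaperID, ReviewerID}

{Affiliation, ReviewerID}⁺ = {Affiliation, Country, PaperID, ReviewerID, Score, Year}, which is every attribute, so {Affiliation, ReviewerID} is a candidate key.
{Affiliation, Score}⁺ = {Affiliation, Country, PaperID, ReviewerID, Score, Year}, which is every attribute, so {Affiliation, Score} is a candidate key.
{PaperID, ReviewerID}⁺ = {Affiliation, Country, PaperID, ReviewerID, Score, Year}, which is every attribute, so {PaperID, ReviewerID} is a candidate key.
These are minimal and exhaustive — every other superkey contains one of them.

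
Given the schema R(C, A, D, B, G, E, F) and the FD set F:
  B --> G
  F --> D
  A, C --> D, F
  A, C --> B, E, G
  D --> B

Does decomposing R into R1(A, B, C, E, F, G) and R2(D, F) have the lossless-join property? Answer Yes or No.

Yes

Common attributes: {F}; their closure is {B, D, F, G}.
This includes all of R2, so the common attributes are a superkey of R2 — the join is lossless.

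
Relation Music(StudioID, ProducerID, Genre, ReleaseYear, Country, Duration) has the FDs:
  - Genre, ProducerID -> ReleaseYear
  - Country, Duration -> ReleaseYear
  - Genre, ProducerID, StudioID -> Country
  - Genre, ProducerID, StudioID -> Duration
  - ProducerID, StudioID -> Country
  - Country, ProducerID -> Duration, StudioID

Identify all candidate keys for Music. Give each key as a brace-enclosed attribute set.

Attributes never on any right-hand side: {Genre, ProducerID} — every candidate key must contain all of them.
{Country, Genre, ProducerID} is a candidate key since {Country, Genre, ProducerID}⁺ = {Country, Duration, Genre, ProducerID, ReleaseYear, StudioID} covers every attribute.
{Genre, ProducerID, StudioID} is a candidate key since {Genre, ProducerID, StudioID}⁺ = {Country, Duration, Genre, ProducerID, ReleaseYear, StudioID} covers every attribute.
No proper subset of any of these is a key, and no other minimal superkey exists.

{Country, Genre, ProducerID}, {Genre, ProducerID, StudioID}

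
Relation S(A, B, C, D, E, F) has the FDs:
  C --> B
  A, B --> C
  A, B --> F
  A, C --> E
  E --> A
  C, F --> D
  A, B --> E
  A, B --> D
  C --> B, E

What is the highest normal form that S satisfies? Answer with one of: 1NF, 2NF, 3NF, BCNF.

3NF

Candidate keys: {A, B}, {B, E}, {C}. Prime attributes: {A, B, C, E}.
E --> A breaks BCNF: {E}⁺ = {A, E}, so {E} is not a superkey.
Since {A} ⊆ prime attributes and every other non-superkey FD also has a prime right side, the schema is in 3NF.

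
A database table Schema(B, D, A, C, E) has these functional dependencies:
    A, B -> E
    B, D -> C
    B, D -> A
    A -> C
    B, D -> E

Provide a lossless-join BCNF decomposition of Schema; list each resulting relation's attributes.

{A, B, D}; {A, B, E}; {A, C}

Candidate key of the original relation: {B, D}.
Within {A, B, C, D, E}: {A, B}⁺ ∩ {A, B, C, D, E} = {A, B, C, E}, not the whole set, so A, B -> C, E violates BCNF; decompose into {A, B, C, E} and {A, B, D}.
Within {A, B, C, E}: {A}⁺ ∩ {A, B, C, E} = {A, C}, not the whole set, so A -> C violates BCNF; decompose into {A, C} and {A, B, E}.
{A, C} has no BCNF violation.
{A, B, E} has no BCNF violation.
{A, B, D} has no BCNF violation.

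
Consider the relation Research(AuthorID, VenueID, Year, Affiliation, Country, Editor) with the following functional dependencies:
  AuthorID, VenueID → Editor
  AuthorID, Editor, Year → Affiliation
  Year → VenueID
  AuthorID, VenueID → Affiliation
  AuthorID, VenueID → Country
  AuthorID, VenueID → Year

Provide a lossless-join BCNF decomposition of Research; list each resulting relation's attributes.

{Affiliation, AuthorID, Country, Editor, Year}; {VenueID, Year}

Candidate keys of the original relation: {AuthorID, VenueID}, {AuthorID, Year}.
Within {Affiliation, AuthorID, Country, Editor, VenueID, Year}: {Year}⁺ ∩ {Affiliation, AuthorID, Country, Editor, VenueID, Year} = {VenueID, Year}, not the whole set, so Year → VenueID violates BCNF; decompose into {VenueID, Year} and {Affiliation, AuthorID, Country, Editor, Year}.
{VenueID, Year} has no BCNF violation.
{Affiliation, AuthorID, Country, Editor, Year} has no BCNF violation.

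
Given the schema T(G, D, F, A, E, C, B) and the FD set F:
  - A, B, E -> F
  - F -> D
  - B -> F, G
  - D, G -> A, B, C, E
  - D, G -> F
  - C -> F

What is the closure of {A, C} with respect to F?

{A, C, D, F}

Start with {A, C}.
C -> F applies; add {F} → now {A, C, F}.
F -> D applies; add {D} → now {A, C, D, F}.
No further FD applies.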